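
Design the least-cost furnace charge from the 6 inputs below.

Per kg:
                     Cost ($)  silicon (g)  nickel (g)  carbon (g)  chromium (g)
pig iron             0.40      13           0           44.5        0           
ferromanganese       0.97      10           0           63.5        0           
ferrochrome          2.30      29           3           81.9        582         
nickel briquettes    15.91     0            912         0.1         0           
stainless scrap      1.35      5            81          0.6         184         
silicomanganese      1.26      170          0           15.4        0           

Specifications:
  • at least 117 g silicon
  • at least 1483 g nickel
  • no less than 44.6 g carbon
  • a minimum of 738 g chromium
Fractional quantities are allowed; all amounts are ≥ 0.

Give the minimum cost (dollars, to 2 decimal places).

Let x1 = kg of pig iron, x2 = kg of ferromanganese, x3 = kg of ferrochrome, x4 = kg of nickel briquettes, x5 = kg of stainless scrap, x6 = kg of silicomanganese.
Minimize 0.4x1 + 0.97x2 + 2.3x3 + 15.91x4 + 1.35x5 + 1.26x6 with:
  13x1 + 10x2 + 29x3 + 5x5 + 170x6 ≥ 117   (silicon)
  3x3 + 912x4 + 81x5 ≥ 1483   (nickel)
  44.5x1 + 63.5x2 + 81.9x3 + 0.1x4 + 0.6x5 + 15.4x6 ≥ 44.6   (carbon)
  582x3 + 184x5 ≥ 738   (chromium)
  x1, x2, x3, x4, x5, x6 ≥ 0.
The minimum-cost mix takes nothing from ferromanganese, ferrochrome, nickel briquettes — only pig iron, stainless scrap, silicomanganese. There the silicon, nickel, carbon constraints are tight.
That vertex is x1 = 0.722692, x5 = 18.3086, x6 = 0.0944811.
Cost = 0.4·0.722692 + 1.35·18.3086 + 1.26·0.0944811 = 25.1247.

$25.12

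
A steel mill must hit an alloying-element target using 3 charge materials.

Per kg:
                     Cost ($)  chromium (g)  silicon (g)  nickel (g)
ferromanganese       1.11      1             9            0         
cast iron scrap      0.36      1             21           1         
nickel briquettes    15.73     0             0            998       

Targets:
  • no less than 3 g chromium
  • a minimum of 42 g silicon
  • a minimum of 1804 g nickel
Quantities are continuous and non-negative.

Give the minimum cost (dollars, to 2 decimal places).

$29.47

This is a linear program. Let x1 = kg of ferromanganese, x2 = kg of cast iron scrap, x3 = kg of nickel briquettes.
min 1.11x1 + 0.36x2 + 15.73x3 with:
  1x1 + 1x2 ≥ 3   (chromium)
  9x1 + 21x2 ≥ 42   (silicon)
  1x2 + 998x3 ≥ 1804   (nickel)
  x1, x2, x3 ≥ 0.
The optimal basis is {cast iron scrap, nickel briquettes}; ferromanganese drops out. There the chromium and nickel constraints are tight.
So cast iron scrap = 3 kg, nickel briquettes = 1.805 kg.
Objective = 0.36·3 + 15.73·1.805 = 29.4727.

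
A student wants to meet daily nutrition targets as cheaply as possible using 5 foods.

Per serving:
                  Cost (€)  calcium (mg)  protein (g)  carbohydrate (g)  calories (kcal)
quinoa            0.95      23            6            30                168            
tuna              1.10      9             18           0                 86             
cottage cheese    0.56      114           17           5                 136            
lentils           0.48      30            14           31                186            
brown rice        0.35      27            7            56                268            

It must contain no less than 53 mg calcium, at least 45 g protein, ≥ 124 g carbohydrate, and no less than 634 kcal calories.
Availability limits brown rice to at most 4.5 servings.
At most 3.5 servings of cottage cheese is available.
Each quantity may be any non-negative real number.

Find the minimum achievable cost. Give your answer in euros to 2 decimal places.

€1.61

Let x1 = servings of quinoa, x2 = servings of tuna, x3 = servings of cottage cheese, x4 = servings of lentils, x5 = servings of brown rice.
min 0.95x1 + 1.1x2 + 0.56x3 + 0.48x4 + 0.35x5 subject to:
  23x1 + 9x2 + 114x3 + 30x4 + 27x5 ≥ 53   (calcium)
  6x1 + 18x2 + 17x3 + 14x4 + 7x5 ≥ 45   (protein)
  30x1 + 5x3 + 31x4 + 56x5 ≥ 124   (carbohydrate)
  168x1 + 86x2 + 136x3 + 186x4 + 268x5 ≥ 634   (calories)
  x5 ≤ 4.5
  x3 ≤ 3.5
  x1, x2, x3, x4, x5 ≥ 0.
At the optimum only lentils, brown rice are positive (quinoa, tuna, cottage cheese = 0). There the protein and carbohydrate constraints are tight.
That vertex is x4 = 2.914, x5 = 0.6014.
Hence cost = 0.48·2.914 + 0.35·0.6014 = €1.6092.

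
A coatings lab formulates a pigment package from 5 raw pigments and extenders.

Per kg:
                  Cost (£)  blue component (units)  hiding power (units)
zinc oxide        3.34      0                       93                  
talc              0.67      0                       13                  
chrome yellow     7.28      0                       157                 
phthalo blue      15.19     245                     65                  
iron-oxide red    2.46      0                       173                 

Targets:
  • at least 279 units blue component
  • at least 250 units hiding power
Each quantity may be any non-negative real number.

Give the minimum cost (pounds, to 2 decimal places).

£19.80

Treat it as an LP. Let x1 = kg of zinc oxide, x2 = kg of talc, x3 = kg of chrome yellow, x4 = kg of phthalo blue, x5 = kg of iron-oxide red.
Minimise 3.34x1 + 0.67x2 + 7.28x3 + 15.19x4 + 2.46x5 with:
  245x4 ≥ 279   (blue component)
  93x1 + 13x2 + 157x3 + 65x4 + 173x5 ≥ 250   (hiding power)
  x1, x2, x3, x4, x5 ≥ 0.
The minimum-cost mix takes nothing from zinc oxide, talc, chrome yellow — only phthalo blue, iron-oxide red. The blue component and hiding power requirements are met with equality.
Solving gives x4 = 1.139, x5 = 1.017.
Objective = 15.19·1.139 + 2.46·1.017 = 19.8032.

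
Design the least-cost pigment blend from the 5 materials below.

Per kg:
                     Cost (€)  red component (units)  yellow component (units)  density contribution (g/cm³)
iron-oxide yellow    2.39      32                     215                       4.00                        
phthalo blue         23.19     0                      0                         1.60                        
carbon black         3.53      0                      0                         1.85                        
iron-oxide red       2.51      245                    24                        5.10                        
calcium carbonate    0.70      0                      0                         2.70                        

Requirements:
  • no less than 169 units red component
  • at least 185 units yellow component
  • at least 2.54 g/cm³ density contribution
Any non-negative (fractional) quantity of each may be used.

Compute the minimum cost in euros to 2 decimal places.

€3.37

Treat it as an LP. Let x1 = kg of iron-oxide yellow, x2 = kg of phthalo blue, x3 = kg of carbon black, x4 = kg of iron-oxide red, x5 = kg of calcium carbonate.
min 2.39x1 + 23.19x2 + 3.53x3 + 2.51x4 + 0.7x5 s.t.:
  32x1 + 245x4 ≥ 169   (red component)
  215x1 + 24x4 ≥ 185   (yellow component)
  4x1 + 1.6x2 + 1.85x3 + 5.1x4 + 2.7x5 ≥ 2.54   (density contribution)
  x1, x2, x3, x4, x5 ≥ 0.
The optimal basis is {iron-oxide yellow, iron-oxide red}; phthalo blue, carbon black, calcium carbonate drop out. The red component and yellow component requirements are met with equality.
Optimal quantities: iron-oxide yellow = 0.7951 kg, iron-oxide red = 0.586 kg.
Total cost: 2.39·0.7951 + 2.51·0.586 = 3.3711.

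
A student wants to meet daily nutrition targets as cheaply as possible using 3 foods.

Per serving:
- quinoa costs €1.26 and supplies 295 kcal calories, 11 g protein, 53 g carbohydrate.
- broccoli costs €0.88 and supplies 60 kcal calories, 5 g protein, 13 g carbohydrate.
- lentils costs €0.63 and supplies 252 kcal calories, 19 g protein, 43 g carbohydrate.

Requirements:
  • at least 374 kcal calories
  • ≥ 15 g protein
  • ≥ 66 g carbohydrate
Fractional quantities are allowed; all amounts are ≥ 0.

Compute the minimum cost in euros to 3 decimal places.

€0.967

Let x1 = servings of quinoa, x2 = servings of broccoli, x3 = servings of lentils.
min 1.26x1 + 0.88x2 + 0.63x3 with:
  295x1 + 60x2 + 252x3 ≥ 374   (calories)
  11x1 + 5x2 + 19x3 ≥ 15   (protein)
  53x1 + 13x2 + 43x3 ≥ 66   (carbohydrate)
  x1, x2, x3 ≥ 0.
The cheapest feasible vertex uses only lentils; quinoa, broccoli are not used. The carbohydrate requirement is met with equality.
Optimal quantities: lentils = 1.535 servings.
Objective = 0.63·1.535 = 0.96705.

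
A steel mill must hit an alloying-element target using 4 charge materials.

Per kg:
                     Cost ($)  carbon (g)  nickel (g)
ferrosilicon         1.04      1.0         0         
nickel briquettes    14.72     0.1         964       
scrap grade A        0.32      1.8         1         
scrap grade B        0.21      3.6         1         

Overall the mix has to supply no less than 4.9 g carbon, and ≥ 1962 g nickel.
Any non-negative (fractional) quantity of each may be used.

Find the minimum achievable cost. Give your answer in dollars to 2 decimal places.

This is a linear program. Let x1 = kg of ferrosilicon, x2 = kg of nickel briquettes, x3 = kg of scrap grade A, x4 = kg of scrap grade B.
min 1.04x1 + 14.72x2 + 0.32x3 + 0.21x4 subject to:
  1x1 + 0.1x2 + 1.8x3 + 3.6x4 ≥ 4.9   (carbon)
  964x2 + 1x3 + 1x4 ≥ 1962   (nickel)
  x1, x2, x3, x4 ≥ 0.
At the optimum only nickel briquettes, scrap grade B are positive (ferrosilicon, scrap grade A = 0). Binding constraints: carbon and nickel.
Solving gives x2 = 2.034, x4 = 1.305.
Hence cost = 14.72·2.034 + 0.21·1.305 = $30.2145.

$30.21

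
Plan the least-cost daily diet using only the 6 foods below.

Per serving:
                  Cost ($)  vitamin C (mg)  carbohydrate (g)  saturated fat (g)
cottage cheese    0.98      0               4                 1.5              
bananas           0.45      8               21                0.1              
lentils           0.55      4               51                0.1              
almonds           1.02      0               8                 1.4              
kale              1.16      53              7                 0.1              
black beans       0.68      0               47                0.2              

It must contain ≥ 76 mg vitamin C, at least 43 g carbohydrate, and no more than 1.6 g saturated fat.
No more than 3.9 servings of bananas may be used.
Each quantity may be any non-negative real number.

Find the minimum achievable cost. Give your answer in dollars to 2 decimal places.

Let x1 = servings of cottage cheese, x2 = servings of bananas, x3 = servings of lentils, x4 = servings of almonds, x5 = servings of kale, x6 = servings of black beans.
Minimise 0.98x1 + 0.45x2 + 0.55x3 + 1.02x4 + 1.16x5 + 0.68x6 s.t.:
  8x2 + 4x3 + 53x5 ≥ 76   (vitamin C)
  4x1 + 21x2 + 51x3 + 8x4 + 7x5 + 47x6 ≥ 43   (carbohydrate)
  1.5x1 + 0.1x2 + 0.1x3 + 1.4x4 + 0.1x5 + 0.2x6 ≤ 1.6   (saturated fat)
  x2 ≤ 3.9
  x1, x2, x3, x4, x5, x6 ≥ 0.
The minimum-cost mix takes nothing from cottage cheese, bananas, almonds, black beans — only lentils, kale. The vitamin C and carbohydrate requirements are met with equality.
So lentils = 0.6531 servings, kale = 1.385 servings.
Objective = 0.55·0.6531 + 1.16·1.385 = 1.9658.

$1.97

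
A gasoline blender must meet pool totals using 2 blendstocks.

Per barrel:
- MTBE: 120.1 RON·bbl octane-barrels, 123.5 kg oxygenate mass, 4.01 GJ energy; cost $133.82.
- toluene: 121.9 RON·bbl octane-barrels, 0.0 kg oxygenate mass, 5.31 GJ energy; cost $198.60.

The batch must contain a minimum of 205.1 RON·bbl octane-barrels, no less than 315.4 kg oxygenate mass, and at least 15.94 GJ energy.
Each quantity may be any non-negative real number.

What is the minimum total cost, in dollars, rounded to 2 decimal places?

$531.94

Let x1 = barrels of MTBE, x2 = barrels of toluene.
Minimise 133.82x1 + 198.6x2 s.t.:
  120.1x1 + 121.9x2 ≥ 205.1   (octane-barrels)
  123.5x1 ≥ 315.4   (oxygenate mass)
  4.01x1 + 5.31x2 ≥ 15.94   (energy)
  x1, x2 ≥ 0.
The cheapest feasible vertex uses only MTBE; toluene is not used. There the energy constraint is tight.
Solving gives x1 = 3.97506.
Objective = 133.82·3.97506 = 531.9425.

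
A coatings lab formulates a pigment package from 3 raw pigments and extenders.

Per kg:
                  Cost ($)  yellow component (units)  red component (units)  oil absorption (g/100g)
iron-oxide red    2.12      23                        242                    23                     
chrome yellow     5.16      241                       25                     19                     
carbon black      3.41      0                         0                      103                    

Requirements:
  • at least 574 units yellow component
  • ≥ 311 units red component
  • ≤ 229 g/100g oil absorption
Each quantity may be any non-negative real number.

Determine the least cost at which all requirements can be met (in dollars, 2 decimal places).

Treat it as an LP. Let x1 = kg of iron-oxide red, x2 = kg of chrome yellow, x3 = kg of carbon black.
Minimise 2.12x1 + 5.16x2 + 3.41x3 s.t.:
  23x1 + 241x2 ≥ 574   (yellow component)
  242x1 + 25x2 ≥ 311   (red component)
  23x1 + 19x2 + 103x3 ≤ 229   (oil absorption)
  x1, x2, x3 ≥ 0.
At the optimum only iron-oxide red, chrome yellow are positive (carbon black = 0). The yellow component and red component requirements are met with equality.
Solving gives x1 = 1.049, x2 = 2.282.
Cost = 2.12·1.049 + 5.16·2.282 = 13.9990.

$14.00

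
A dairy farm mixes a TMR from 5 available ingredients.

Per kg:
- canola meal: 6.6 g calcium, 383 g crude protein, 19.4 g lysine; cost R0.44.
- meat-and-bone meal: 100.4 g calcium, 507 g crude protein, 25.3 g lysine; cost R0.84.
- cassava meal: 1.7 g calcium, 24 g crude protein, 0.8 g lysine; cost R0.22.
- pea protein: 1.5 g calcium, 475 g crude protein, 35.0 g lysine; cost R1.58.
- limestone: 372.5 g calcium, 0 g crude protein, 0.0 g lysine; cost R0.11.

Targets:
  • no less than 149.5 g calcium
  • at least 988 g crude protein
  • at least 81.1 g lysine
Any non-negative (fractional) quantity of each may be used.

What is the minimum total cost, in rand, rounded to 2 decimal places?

Treat it as an LP. Let x1 = kg of canola meal, x2 = kg of meat-and-bone meal, x3 = kg of cassava meal, x4 = kg of pea protein, x5 = kg of limestone.
min 0.44x1 + 0.84x2 + 0.22x3 + 1.58x4 + 0.11x5 with:
  6.6x1 + 100.4x2 + 1.7x3 + 1.5x4 + 372.5x5 ≥ 149.5   (calcium)
  383x1 + 507x2 + 24x3 + 475x4 ≥ 988   (crude protein)
  19.4x1 + 25.3x2 + 0.8x3 + 35x4 ≥ 81.1   (lysine)
  x1, x2, x3, x4, x5 ≥ 0.
The minimum-cost mix takes nothing from meat-and-bone meal, cassava meal, pea protein — only canola meal, limestone. The calcium and lysine requirements are met with equality.
Solving gives x1 = 4.18, x5 = 0.3273.
Hence cost = 0.44·4.18 + 0.11·0.3273 = R1.8752.

R1.88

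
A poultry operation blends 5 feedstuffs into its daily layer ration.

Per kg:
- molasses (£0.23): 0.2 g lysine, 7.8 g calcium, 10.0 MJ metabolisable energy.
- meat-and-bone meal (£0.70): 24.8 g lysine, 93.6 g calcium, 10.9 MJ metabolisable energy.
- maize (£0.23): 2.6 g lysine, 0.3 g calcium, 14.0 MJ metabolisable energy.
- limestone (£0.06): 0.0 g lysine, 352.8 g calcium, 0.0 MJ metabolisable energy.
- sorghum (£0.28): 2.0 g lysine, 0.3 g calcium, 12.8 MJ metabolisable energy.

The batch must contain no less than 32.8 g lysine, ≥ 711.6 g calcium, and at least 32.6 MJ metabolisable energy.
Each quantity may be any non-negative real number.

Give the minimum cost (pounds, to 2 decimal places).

Let x1 = kg of molasses, x2 = kg of meat-and-bone meal, x3 = kg of maize, x4 = kg of limestone, x5 = kg of sorghum.
min 0.23x1 + 0.7x2 + 0.23x3 + 0.06x4 + 0.28x5 s.t.:
  0.2x1 + 24.8x2 + 2.6x3 + 2x5 ≥ 32.8   (lysine)
  7.8x1 + 93.6x2 + 0.3x3 + 352.8x4 + 0.3x5 ≥ 711.6   (calcium)
  10x1 + 10.9x2 + 14x3 + 12.8x5 ≥ 32.6   (metabolisable energy)
  x1, x2, x3, x4, x5 ≥ 0.
The optimal basis is {meat-and-bone meal, maize, limestone}; molasses, sorghum drop out. Binding constraints: lysine, calcium, metabolisable energy.
That vertex is x2 = 1.174, x3 = 1.414, x4 = 1.704.
Objective = 0.7·1.174 + 0.23·1.414 + 0.06·1.704 = 1.2493.

£1.25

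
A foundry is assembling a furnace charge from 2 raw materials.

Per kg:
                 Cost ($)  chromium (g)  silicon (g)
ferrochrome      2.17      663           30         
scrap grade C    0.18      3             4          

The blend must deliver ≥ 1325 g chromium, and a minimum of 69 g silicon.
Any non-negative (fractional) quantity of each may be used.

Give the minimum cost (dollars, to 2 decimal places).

$4.74

Let x1 = kg of ferrochrome, x2 = kg of scrap grade C.
Minimise 2.17x1 + 0.18x2 s.t.:
  663x1 + 3x2 ≥ 1325   (chromium)
  30x1 + 4x2 ≥ 69   (silicon)
  x1, x2 ≥ 0.
Both inputs are positive at the optimum. Binding constraints: chromium and silicon.
So ferrochrome = 1.988 kg, scrap grade C = 2.341 kg.
Total cost: 2.17·1.988 + 0.18·2.341 = 4.7353.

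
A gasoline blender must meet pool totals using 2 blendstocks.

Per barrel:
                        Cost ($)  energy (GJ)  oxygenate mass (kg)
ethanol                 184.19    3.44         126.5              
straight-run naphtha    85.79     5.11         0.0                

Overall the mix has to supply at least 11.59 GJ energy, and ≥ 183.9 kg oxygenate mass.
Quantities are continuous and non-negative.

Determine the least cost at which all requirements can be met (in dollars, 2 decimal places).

Let x1 = barrels of ethanol, x2 = barrels of straight-run naphtha.
min 184.19x1 + 85.79x2 s.t.:
  3.44x1 + 5.11x2 ≥ 11.59   (energy)
  126.5x1 ≥ 183.9   (oxygenate mass)
  x1, x2 ≥ 0.
Both inputs are positive at the optimum. The energy and oxygenate mass requirements are met with equality.
So ethanol = 1.4538 barrels, straight-run naphtha = 1.2894 barrels.
Hence cost = 184.19·1.4538 + 85.79·1.2894 = $378.3930.

$378.39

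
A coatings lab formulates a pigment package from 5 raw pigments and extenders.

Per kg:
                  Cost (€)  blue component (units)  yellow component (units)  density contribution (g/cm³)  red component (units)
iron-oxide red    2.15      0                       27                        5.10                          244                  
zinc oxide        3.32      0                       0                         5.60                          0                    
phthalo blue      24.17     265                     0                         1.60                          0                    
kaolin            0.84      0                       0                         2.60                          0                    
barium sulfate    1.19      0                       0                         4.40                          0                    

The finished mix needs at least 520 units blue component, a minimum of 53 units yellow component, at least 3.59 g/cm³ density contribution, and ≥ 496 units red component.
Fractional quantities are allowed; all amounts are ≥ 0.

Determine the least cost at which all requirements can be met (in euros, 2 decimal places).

€51.80

Treat it as an LP. Let x1 = kg of iron-oxide red, x2 = kg of zinc oxide, x3 = kg of phthalo blue, x4 = kg of kaolin, x5 = kg of barium sulfate.
min 2.15x1 + 3.32x2 + 24.17x3 + 0.84x4 + 1.19x5 subject to:
  265x3 ≥ 520   (blue component)
  27x1 ≥ 53   (yellow component)
  5.1x1 + 5.6x2 + 1.6x3 + 2.6x4 + 4.4x5 ≥ 3.59   (density contribution)
  244x1 ≥ 496   (red component)
  x1, x2, x3, x4, x5 ≥ 0.
At the optimum only iron-oxide red, phthalo blue are positive (zinc oxide, kaolin, barium sulfate = 0). Binding constraints: blue component and red component.
Optimal quantities: iron-oxide red = 2.0328 kg, phthalo blue = 1.9623 kg.
Cost = 2.15·2.0328 + 24.17·1.9623 = 51.7993.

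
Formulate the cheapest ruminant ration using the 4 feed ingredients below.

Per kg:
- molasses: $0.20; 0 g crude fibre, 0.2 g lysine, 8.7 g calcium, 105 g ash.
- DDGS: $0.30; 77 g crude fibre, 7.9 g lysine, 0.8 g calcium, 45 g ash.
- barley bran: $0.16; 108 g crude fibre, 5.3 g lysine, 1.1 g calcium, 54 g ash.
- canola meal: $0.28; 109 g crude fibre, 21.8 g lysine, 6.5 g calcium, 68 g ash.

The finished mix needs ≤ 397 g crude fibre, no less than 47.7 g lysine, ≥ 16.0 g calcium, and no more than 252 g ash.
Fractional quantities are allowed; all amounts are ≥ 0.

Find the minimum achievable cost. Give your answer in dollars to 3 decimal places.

$0.653

Let x1 = kg of molasses, x2 = kg of DDGS, x3 = kg of barley bran, x4 = kg of canola meal.
Minimise 0.2x1 + 0.3x2 + 0.16x3 + 0.28x4 with:
  77x2 + 108x3 + 109x4 ≤ 397   (crude fibre)
  0.2x1 + 7.9x2 + 5.3x3 + 21.8x4 ≥ 47.7   (lysine)
  8.7x1 + 0.8x2 + 1.1x3 + 6.5x4 ≥ 16   (calcium)
  105x1 + 45x2 + 54x3 + 68x4 ≤ 252   (ash)
  x1, x2, x3, x4 ≥ 0.
At the optimum only molasses, canola meal are positive (DDGS, barley bran = 0). Binding constraints: lysine and calcium.
Solving gives x1 = 0.2057, x4 = 2.186.
Total cost: 0.2·0.2057 + 0.28·2.186 = 0.65322.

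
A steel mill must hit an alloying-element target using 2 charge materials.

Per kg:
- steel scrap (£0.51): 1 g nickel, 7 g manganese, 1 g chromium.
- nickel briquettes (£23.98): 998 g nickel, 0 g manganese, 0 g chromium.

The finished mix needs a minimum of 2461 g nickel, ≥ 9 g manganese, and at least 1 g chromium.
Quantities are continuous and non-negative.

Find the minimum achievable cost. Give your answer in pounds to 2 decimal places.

Let x1 = kg of steel scrap, x2 = kg of nickel briquettes.
Minimize 0.51x1 + 23.98x2 s.t.:
  1x1 + 998x2 ≥ 2461   (nickel)
  7x1 ≥ 9   (manganese)
  1x1 ≥ 1   (chromium)
  x1, x2 ≥ 0.
Both inputs are positive at the optimum. The nickel and manganese requirements are met with equality.
Solving gives x1 = 1.2857, x2 = 2.4646.
Hence cost = 0.51·1.2857 + 23.98·2.4646 = £59.7568.

£59.76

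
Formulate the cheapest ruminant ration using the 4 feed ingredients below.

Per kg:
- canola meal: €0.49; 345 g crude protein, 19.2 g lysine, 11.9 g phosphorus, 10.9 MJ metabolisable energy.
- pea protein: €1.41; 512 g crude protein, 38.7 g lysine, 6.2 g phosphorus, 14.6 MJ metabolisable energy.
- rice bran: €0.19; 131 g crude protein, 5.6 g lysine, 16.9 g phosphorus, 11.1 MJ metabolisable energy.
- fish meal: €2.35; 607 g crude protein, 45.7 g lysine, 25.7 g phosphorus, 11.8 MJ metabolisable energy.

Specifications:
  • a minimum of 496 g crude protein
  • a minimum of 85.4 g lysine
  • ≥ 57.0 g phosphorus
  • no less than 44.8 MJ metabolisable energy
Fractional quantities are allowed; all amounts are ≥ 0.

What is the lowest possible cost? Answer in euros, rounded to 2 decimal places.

This is a linear program. Let x1 = kg of canola meal, x2 = kg of pea protein, x3 = kg of rice bran, x4 = kg of fish meal.
Minimize 0.49x1 + 1.41x2 + 0.19x3 + 2.35x4 subject to:
  345x1 + 512x2 + 131x3 + 607x4 ≥ 496   (crude protein)
  19.2x1 + 38.7x2 + 5.6x3 + 45.7x4 ≥ 85.4   (lysine)
  11.9x1 + 6.2x2 + 16.9x3 + 25.7x4 ≥ 57   (phosphorus)
  10.9x1 + 14.6x2 + 11.1x3 + 11.8x4 ≥ 44.8   (metabolisable energy)
  x1, x2, x3, x4 ≥ 0.
At the optimum only canola meal, rice bran are positive (pea protein, fish meal = 0). Binding constraints: lysine and phosphorus.
Solving gives x1 = 4.36, x3 = 0.3031.
Objective = 0.49·4.36 + 0.19·0.3031 = 2.1940.

€2.19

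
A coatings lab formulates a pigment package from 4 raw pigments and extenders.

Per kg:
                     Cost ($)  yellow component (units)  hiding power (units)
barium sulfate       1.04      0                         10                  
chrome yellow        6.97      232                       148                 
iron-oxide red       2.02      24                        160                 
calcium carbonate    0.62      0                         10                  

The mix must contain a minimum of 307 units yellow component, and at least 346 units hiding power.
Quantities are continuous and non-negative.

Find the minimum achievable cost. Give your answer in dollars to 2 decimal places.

Let x1 = kg of barium sulfate, x2 = kg of chrome yellow, x3 = kg of iron-oxide red, x4 = kg of calcium carbonate.
Minimise 1.04x1 + 6.97x2 + 2.02x3 + 0.62x4 subject to:
  232x2 + 24x3 ≥ 307   (yellow component)
  10x1 + 148x2 + 160x3 + 10x4 ≥ 346   (hiding power)
  x1, x2, x3, x4 ≥ 0.
At the optimum only chrome yellow, iron-oxide red are positive (barium sulfate, calcium carbonate = 0). Binding constraints: yellow component and hiding power.
So chrome yellow = 1.216 kg, iron-oxide red = 1.038 kg.
Total cost: 6.97·1.216 + 2.02·1.038 = 10.5723.

$10.57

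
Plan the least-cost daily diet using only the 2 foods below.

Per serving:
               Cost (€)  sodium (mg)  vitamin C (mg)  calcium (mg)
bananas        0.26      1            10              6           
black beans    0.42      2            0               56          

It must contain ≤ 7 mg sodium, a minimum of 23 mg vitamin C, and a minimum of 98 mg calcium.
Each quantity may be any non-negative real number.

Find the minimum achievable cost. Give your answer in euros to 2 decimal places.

Let x1 = servings of bananas, x2 = servings of black beans.
Minimize 0.26x1 + 0.42x2 with:
  1x1 + 2x2 ≤ 7   (sodium)
  10x1 ≥ 23   (vitamin C)
  6x1 + 56x2 ≥ 98   (calcium)
  x1, x2 ≥ 0.
Both inputs are positive at the optimum. Binding constraints: vitamin C and calcium.
Optimal quantities: bananas = 2.3 servings, black beans = 1.504 servings.
Hence cost = 0.26·2.3 + 0.42·1.504 = €1.2297.

€1.23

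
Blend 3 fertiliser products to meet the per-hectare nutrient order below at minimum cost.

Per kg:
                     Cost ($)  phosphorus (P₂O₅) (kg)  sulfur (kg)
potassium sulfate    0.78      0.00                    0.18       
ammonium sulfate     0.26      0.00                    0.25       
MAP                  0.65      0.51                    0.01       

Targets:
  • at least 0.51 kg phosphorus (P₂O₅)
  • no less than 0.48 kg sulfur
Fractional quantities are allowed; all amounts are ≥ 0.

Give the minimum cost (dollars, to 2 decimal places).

Treat it as an LP. Let x1 = kg of potassium sulfate, x2 = kg of ammonium sulfate, x3 = kg of MAP.
Minimise 0.78x1 + 0.26x2 + 0.65x3 with:
  0.51x3 ≥ 0.51   (phosphorus (P₂O₅))
  0.18x1 + 0.25x2 + 0.01x3 ≥ 0.48   (sulfur)
  x1, x2, x3 ≥ 0.
The minimum-cost mix takes nothing from potassium sulfate — only ammonium sulfate, MAP. Binding constraints: phosphorus (P₂O₅) and sulfur.
Optimal quantities: ammonium sulfate = 1.88 kg, MAP = 1 kg.
Cost = 0.26·1.88 + 0.65·1 = 1.1388.

$1.14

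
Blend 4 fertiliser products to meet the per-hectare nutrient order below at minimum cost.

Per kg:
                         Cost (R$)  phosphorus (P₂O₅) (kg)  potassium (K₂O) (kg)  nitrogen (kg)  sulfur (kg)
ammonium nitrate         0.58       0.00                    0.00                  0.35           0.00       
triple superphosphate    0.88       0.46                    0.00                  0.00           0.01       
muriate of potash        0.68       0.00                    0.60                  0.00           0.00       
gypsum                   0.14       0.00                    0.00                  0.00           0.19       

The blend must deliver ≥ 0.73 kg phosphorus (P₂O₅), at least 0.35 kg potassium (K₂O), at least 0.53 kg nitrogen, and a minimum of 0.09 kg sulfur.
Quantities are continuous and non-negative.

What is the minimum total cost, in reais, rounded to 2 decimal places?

R$2.73

Set it up as a linear program. Let x1 = kg of ammonium nitrate, x2 = kg of triple superphosphate, x3 = kg of muriate of potash, x4 = kg of gypsum.
Minimize 0.58x1 + 0.88x2 + 0.68x3 + 0.14x4 with:
  0.46x2 ≥ 0.73   (phosphorus (P₂O₅))
  0.6x3 ≥ 0.35   (potassium (K₂O))
  0.35x1 ≥ 0.53   (nitrogen)
  0.01x2 + 0.19x4 ≥ 0.09   (sulfur)
  x1, x2, x3, x4 ≥ 0.
All 4 inputs are positive at the optimum. The phosphorus (P₂O₅), potassium (K₂O), nitrogen, sulfur requirements are met with equality.
Optimal quantities: ammonium nitrate = 1.514 kg, triple superphosphate = 1.587 kg, muriate of potash = 0.5833 kg, gypsum = 0.3902 kg.
Objective = 0.58·1.514 + 0.88·1.587 + 0.68·0.5833 + 0.14·0.3902 = 2.7260.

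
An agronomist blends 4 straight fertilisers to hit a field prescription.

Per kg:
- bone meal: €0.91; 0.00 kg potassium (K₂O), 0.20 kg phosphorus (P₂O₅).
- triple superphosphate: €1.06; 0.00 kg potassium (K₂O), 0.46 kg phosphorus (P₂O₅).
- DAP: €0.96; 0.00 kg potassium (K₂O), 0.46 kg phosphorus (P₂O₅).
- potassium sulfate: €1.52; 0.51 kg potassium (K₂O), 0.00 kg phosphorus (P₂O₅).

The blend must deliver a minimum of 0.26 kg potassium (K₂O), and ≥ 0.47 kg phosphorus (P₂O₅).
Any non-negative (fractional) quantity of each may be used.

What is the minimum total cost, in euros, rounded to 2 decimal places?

€1.76

Let x1 = kg of bone meal, x2 = kg of triple superphosphate, x3 = kg of DAP, x4 = kg of potassium sulfate.
Minimize 0.91x1 + 1.06x2 + 0.96x3 + 1.52x4 s.t.:
  0.51x4 ≥ 0.26   (potassium (K₂O))
  0.2x1 + 0.46x2 + 0.46x3 ≥ 0.47   (phosphorus (P₂O₅))
  x1, x2, x3, x4 ≥ 0.
The minimum-cost mix takes nothing from bone meal, triple superphosphate — only DAP, potassium sulfate. The potassium (K₂O) and phosphorus (P₂O₅) requirements are met with equality.
That vertex is x3 = 1.022, x4 = 0.5098.
Hence cost = 0.96·1.022 + 1.52·0.5098 = €1.7560.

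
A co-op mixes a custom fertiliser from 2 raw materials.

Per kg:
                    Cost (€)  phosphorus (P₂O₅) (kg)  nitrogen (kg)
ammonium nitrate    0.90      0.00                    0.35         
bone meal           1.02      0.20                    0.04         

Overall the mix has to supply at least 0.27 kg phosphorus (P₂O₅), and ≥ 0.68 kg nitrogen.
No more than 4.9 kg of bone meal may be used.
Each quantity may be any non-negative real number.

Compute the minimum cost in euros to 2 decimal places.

€2.99

Let x1 = kg of ammonium nitrate, x2 = kg of bone meal.
Minimize 0.9x1 + 1.02x2 subject to:
  0.2x2 ≥ 0.27   (phosphorus (P₂O₅))
  0.35x1 + 0.04x2 ≥ 0.68   (nitrogen)
  x2 ≤ 4.9
  x1, x2 ≥ 0.
Both inputs are positive at the optimum. There the phosphorus (P₂O₅) and nitrogen constraints are tight.
That vertex is x1 = 1.789, x2 = 1.35.
Total cost: 0.9·1.789 + 1.02·1.35 = 2.9871.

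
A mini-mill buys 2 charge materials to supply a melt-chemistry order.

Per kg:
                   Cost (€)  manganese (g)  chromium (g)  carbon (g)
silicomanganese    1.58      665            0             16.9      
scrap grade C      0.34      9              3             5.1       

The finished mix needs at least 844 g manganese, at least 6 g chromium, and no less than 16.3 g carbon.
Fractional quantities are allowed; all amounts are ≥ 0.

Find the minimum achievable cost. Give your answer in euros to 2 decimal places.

Set it up as a linear program. Let x1 = kg of silicomanganese, x2 = kg of scrap grade C.
Minimize 1.58x1 + 0.34x2 subject to:
  665x1 + 9x2 ≥ 844   (manganese)
  3x2 ≥ 6   (chromium)
  16.9x1 + 5.1x2 ≥ 16.3   (carbon)
  x1, x2 ≥ 0.
Both inputs are positive at the optimum. The manganese and chromium requirements are met with equality.
That vertex is x1 = 1.242, x2 = 2.
Objective = 1.58·1.242 + 0.34·2 = 2.6424.

€2.64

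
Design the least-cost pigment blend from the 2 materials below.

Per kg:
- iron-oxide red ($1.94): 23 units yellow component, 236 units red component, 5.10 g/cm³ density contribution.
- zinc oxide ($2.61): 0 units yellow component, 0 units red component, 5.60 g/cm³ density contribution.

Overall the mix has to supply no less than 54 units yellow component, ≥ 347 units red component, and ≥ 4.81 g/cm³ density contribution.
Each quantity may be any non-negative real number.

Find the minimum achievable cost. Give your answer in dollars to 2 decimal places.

Let x1 = kg of iron-oxide red, x2 = kg of zinc oxide.
Minimise 1.94x1 + 2.61x2 subject to:
  23x1 ≥ 54   (yellow component)
  236x1 ≥ 347   (red component)
  5.1x1 + 5.6x2 ≥ 4.81   (density contribution)
  x1, x2 ≥ 0.
The optimal basis is {iron-oxide red}; zinc oxide drops out. Binding constraint: yellow component.
So iron-oxide red = 2.3478 kg.
Objective = 1.94·2.3478 = 4.5547.

$4.55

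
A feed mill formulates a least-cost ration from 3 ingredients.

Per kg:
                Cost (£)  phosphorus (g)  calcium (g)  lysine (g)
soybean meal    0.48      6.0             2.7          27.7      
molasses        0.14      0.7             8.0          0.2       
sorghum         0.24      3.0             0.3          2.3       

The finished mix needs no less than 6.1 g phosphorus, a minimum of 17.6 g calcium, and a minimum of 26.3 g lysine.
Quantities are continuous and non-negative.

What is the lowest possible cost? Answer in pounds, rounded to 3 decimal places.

£0.713

Let x1 = kg of soybean meal, x2 = kg of molasses, x3 = kg of sorghum.
Minimise 0.48x1 + 0.14x2 + 0.24x3 s.t.:
  6x1 + 0.7x2 + 3x3 ≥ 6.1   (phosphorus)
  2.7x1 + 8x2 + 0.3x3 ≥ 17.6   (calcium)
  27.7x1 + 0.2x2 + 2.3x3 ≥ 26.3   (lysine)
  x1, x2, x3 ≥ 0.
The cheapest feasible vertex uses only soybean meal, molasses; sorghum is not used. The calcium and lysine requirements are met with equality.
That vertex is x1 = 0.9359, x2 = 1.884.
Hence cost = 0.48·0.9359 + 0.14·1.884 = £0.71299.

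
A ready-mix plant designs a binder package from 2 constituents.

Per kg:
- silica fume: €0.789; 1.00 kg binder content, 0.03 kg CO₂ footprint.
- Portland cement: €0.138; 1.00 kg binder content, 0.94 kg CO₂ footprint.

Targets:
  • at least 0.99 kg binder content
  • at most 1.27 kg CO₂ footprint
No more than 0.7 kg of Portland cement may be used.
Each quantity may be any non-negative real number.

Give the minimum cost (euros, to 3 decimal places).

This is a linear program. Let x1 = kg of silica fume, x2 = kg of Portland cement.
Minimize 0.789x1 + 0.138x2 s.t.:
  1x1 + 1x2 ≥ 0.99   (binder content)
  0.03x1 + 0.94x2 ≤ 1.27   (CO₂ footprint)
  x2 ≤ 0.7
  x1, x2 ≥ 0.
Both inputs are positive at the optimum. Binding constraints: binder content and the Portland cement cap.
Optimal quantities: silica fume = 0.29 kg, Portland cement = 0.7 kg.
Hence cost = 0.789·0.29 + 0.138·0.7 = €0.32541.

€0.325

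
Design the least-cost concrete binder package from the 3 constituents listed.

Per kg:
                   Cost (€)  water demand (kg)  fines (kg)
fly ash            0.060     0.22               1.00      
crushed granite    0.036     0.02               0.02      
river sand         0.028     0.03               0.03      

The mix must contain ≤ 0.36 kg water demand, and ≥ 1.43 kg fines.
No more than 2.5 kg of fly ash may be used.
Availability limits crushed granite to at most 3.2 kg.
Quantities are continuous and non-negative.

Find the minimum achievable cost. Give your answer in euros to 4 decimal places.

Let x1 = kg of fly ash, x2 = kg of crushed granite, x3 = kg of river sand.
Minimize 0.06x1 + 0.036x2 + 0.028x3 s.t.:
  0.22x1 + 0.02x2 + 0.03x3 ≤ 0.36   (water demand)
  1x1 + 0.02x2 + 0.03x3 ≥ 1.43   (fines)
  x1 ≤ 2.5
  x2 ≤ 3.2
  x1, x2, x3 ≥ 0.
The cheapest feasible vertex uses only fly ash; crushed granite, river sand are not used. There the fines constraint is tight.
Solving gives x1 = 1.43.
Objective = 0.06·1.43 = 0.085800.

€0.0858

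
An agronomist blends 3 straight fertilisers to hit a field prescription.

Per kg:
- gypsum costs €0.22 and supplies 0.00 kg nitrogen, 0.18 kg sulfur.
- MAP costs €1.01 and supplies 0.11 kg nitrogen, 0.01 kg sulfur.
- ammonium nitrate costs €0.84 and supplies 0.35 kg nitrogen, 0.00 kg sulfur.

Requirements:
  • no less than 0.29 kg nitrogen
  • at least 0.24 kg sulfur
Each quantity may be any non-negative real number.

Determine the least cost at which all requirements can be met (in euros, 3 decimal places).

This is a linear program. Let x1 = kg of gypsum, x2 = kg of MAP, x3 = kg of ammonium nitrate.
min 0.22x1 + 1.01x2 + 0.84x3 with:
  0.11x2 + 0.35x3 ≥ 0.29   (nitrogen)
  0.18x1 + 0.01x2 ≥ 0.24   (sulfur)
  x1, x2, x3 ≥ 0.
The optimal basis is {gypsum, ammonium nitrate}; MAP drops out. Binding constraints: nitrogen and sulfur.
That vertex is x1 = 1.333, x3 = 0.8286.
Objective = 0.22·1.333 + 0.84·0.8286 = 0.98928.

€0.989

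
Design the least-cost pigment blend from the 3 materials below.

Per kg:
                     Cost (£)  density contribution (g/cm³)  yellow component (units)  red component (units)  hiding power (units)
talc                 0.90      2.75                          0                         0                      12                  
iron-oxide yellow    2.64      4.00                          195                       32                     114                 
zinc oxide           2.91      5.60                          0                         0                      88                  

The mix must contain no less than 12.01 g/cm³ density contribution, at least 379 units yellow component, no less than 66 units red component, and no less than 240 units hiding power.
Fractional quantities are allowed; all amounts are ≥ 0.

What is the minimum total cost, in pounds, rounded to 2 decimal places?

£6.68

Treat it as an LP. Let x1 = kg of talc, x2 = kg of iron-oxide yellow, x3 = kg of zinc oxide.
min 0.9x1 + 2.64x2 + 2.91x3 subject to:
  2.75x1 + 4x2 + 5.6x3 ≥ 12.01   (density contribution)
  195x2 ≥ 379   (yellow component)
  32x2 ≥ 66   (red component)
  12x1 + 114x2 + 88x3 ≥ 240   (hiding power)
  x1, x2, x3 ≥ 0.
The cheapest feasible vertex uses only talc, iron-oxide yellow; zinc oxide is not used. The density contribution and red component requirements are met with equality.
Optimal quantities: talc = 1.3673 kg, iron-oxide yellow = 2.0625 kg.
Hence cost = 0.9·1.3673 + 2.64·2.0625 = £6.6756.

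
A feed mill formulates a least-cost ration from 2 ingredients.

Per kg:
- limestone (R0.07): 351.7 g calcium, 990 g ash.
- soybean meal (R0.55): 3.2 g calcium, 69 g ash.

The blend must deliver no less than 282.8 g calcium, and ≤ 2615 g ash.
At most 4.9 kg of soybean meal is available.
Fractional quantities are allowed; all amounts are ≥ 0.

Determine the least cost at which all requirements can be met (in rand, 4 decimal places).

Set it up as a linear program. Let x1 = kg of limestone, x2 = kg of soybean meal.
min 0.07x1 + 0.55x2 subject to:
  351.7x1 + 3.2x2 ≥ 282.8   (calcium)
  990x1 + 69x2 ≤ 2615   (ash)
  x2 ≤ 4.9
  x1, x2 ≥ 0.
The optimal basis is {limestone}; soybean meal drops out. There the calcium constraint is tight.
That vertex is x1 = 0.8041.
Total cost: 0.07·0.8041 = 0.056287.

R0.0563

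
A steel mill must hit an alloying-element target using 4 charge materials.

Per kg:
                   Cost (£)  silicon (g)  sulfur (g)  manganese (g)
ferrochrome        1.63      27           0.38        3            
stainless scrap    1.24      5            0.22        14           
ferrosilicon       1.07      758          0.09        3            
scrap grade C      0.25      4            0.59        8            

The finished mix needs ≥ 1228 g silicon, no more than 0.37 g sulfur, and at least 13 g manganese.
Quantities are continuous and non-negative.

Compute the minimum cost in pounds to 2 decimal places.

Treat it as an LP. Let x1 = kg of ferrochrome, x2 = kg of stainless scrap, x3 = kg of ferrosilicon, x4 = kg of scrap grade C.
Minimize 1.63x1 + 1.24x2 + 1.07x3 + 0.25x4 s.t.:
  27x1 + 5x2 + 758x3 + 4x4 ≥ 1228   (silicon)
  0.38x1 + 0.22x2 + 0.09x3 + 0.59x4 ≤ 0.37   (sulfur)
  3x1 + 14x2 + 3x3 + 8x4 ≥ 13   (manganese)
  x1, x2, x3, x4 ≥ 0.
The optimal basis is {stainless scrap, ferrosilicon, scrap grade C}; ferrochrome drops out. There the silicon, sulfur, manganese constraints are tight.
So stainless scrap = 0.4636 kg, ferrosilicon = 1.616 kg, scrap grade C = 0.2078 kg.
Total cost: 1.24·0.4636 + 1.07·1.616 + 0.25·0.2078 = 2.3559.

£2.36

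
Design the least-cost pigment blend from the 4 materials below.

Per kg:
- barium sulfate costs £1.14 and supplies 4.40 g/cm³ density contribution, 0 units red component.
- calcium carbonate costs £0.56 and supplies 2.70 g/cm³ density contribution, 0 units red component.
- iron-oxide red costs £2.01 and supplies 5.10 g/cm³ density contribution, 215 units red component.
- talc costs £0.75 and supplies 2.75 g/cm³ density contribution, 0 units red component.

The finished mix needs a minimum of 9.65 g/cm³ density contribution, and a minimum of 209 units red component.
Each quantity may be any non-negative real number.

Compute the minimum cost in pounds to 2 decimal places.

Set it up as a linear program. Let x1 = kg of barium sulfate, x2 = kg of calcium carbonate, x3 = kg of iron-oxide red, x4 = kg of talc.
min 1.14x1 + 0.56x2 + 2.01x3 + 0.75x4 subject to:
  4.4x1 + 2.7x2 + 5.1x3 + 2.75x4 ≥ 9.65   (density contribution)
  215x3 ≥ 209   (red component)
  x1, x2, x3, x4 ≥ 0.
At the optimum only calcium carbonate, iron-oxide red are positive (barium sulfate, talc = 0). The density contribution and red component requirements are met with equality.
Solving gives x2 = 1.738, x3 = 0.9721.
Hence cost = 0.56·1.738 + 2.01·0.9721 = £2.9272.

£2.93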